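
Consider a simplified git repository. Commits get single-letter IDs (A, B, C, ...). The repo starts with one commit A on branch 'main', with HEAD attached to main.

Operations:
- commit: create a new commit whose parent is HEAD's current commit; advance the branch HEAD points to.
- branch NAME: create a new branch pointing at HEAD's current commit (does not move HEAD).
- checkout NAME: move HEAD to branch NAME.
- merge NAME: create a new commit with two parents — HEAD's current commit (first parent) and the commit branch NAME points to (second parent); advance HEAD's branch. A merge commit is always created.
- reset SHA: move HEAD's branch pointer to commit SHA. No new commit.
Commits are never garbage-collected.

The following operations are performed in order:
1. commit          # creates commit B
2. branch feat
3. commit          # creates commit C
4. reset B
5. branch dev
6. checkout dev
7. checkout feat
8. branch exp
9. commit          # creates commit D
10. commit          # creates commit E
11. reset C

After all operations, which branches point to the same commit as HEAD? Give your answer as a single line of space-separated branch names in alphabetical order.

Answer: feat

Derivation:
After op 1 (commit): HEAD=main@B [main=B]
After op 2 (branch): HEAD=main@B [feat=B main=B]
After op 3 (commit): HEAD=main@C [feat=B main=C]
After op 4 (reset): HEAD=main@B [feat=B main=B]
After op 5 (branch): HEAD=main@B [dev=B feat=B main=B]
After op 6 (checkout): HEAD=dev@B [dev=B feat=B main=B]
After op 7 (checkout): HEAD=feat@B [dev=B feat=B main=B]
After op 8 (branch): HEAD=feat@B [dev=B exp=B feat=B main=B]
After op 9 (commit): HEAD=feat@D [dev=B exp=B feat=D main=B]
After op 10 (commit): HEAD=feat@E [dev=B exp=B feat=E main=B]
After op 11 (reset): HEAD=feat@C [dev=B exp=B feat=C main=B]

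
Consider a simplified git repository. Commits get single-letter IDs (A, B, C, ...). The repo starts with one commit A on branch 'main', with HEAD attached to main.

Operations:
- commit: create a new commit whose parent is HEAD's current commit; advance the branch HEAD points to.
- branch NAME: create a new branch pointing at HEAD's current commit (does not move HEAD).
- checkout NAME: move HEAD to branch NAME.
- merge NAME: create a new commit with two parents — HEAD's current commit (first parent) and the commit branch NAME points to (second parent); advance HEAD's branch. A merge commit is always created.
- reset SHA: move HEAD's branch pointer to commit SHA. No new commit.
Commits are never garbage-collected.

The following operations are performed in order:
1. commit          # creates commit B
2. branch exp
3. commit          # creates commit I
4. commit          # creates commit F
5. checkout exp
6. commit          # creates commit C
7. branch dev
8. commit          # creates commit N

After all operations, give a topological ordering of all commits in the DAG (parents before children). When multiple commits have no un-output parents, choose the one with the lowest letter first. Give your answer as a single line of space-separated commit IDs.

After op 1 (commit): HEAD=main@B [main=B]
After op 2 (branch): HEAD=main@B [exp=B main=B]
After op 3 (commit): HEAD=main@I [exp=B main=I]
After op 4 (commit): HEAD=main@F [exp=B main=F]
After op 5 (checkout): HEAD=exp@B [exp=B main=F]
After op 6 (commit): HEAD=exp@C [exp=C main=F]
After op 7 (branch): HEAD=exp@C [dev=C exp=C main=F]
After op 8 (commit): HEAD=exp@N [dev=C exp=N main=F]
commit A: parents=[]
commit B: parents=['A']
commit C: parents=['B']
commit F: parents=['I']
commit I: parents=['B']
commit N: parents=['C']

Answer: A B C I F N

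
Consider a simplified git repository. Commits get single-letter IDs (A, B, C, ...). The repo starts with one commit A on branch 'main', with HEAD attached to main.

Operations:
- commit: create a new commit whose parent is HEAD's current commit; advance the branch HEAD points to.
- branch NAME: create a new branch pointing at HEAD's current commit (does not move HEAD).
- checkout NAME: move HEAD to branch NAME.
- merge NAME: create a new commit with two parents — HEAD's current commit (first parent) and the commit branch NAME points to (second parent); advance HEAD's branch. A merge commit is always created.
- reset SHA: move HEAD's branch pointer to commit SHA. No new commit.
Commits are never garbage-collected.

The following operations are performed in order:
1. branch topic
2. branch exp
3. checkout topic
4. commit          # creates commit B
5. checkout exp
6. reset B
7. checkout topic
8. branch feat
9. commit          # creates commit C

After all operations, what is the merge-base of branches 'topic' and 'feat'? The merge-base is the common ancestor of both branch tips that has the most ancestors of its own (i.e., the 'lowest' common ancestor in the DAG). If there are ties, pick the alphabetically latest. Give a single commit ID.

Answer: B

Derivation:
After op 1 (branch): HEAD=main@A [main=A topic=A]
After op 2 (branch): HEAD=main@A [exp=A main=A topic=A]
After op 3 (checkout): HEAD=topic@A [exp=A main=A topic=A]
After op 4 (commit): HEAD=topic@B [exp=A main=A topic=B]
After op 5 (checkout): HEAD=exp@A [exp=A main=A topic=B]
After op 6 (reset): HEAD=exp@B [exp=B main=A topic=B]
After op 7 (checkout): HEAD=topic@B [exp=B main=A topic=B]
After op 8 (branch): HEAD=topic@B [exp=B feat=B main=A topic=B]
After op 9 (commit): HEAD=topic@C [exp=B feat=B main=A topic=C]
ancestors(topic=C): ['A', 'B', 'C']
ancestors(feat=B): ['A', 'B']
common: ['A', 'B']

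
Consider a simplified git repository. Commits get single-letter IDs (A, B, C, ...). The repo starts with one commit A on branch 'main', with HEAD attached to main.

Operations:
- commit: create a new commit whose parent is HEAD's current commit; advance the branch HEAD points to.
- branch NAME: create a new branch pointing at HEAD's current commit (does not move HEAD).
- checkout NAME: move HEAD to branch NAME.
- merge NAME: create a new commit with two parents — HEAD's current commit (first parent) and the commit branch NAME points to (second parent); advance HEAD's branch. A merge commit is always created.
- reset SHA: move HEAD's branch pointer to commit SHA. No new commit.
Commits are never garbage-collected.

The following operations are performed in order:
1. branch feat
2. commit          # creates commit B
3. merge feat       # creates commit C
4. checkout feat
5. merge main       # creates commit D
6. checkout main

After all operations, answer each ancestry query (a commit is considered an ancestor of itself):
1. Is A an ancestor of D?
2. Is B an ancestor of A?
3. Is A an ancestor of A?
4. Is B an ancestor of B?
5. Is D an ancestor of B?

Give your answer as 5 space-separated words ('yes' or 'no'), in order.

Answer: yes no yes yes no

Derivation:
After op 1 (branch): HEAD=main@A [feat=A main=A]
After op 2 (commit): HEAD=main@B [feat=A main=B]
After op 3 (merge): HEAD=main@C [feat=A main=C]
After op 4 (checkout): HEAD=feat@A [feat=A main=C]
After op 5 (merge): HEAD=feat@D [feat=D main=C]
After op 6 (checkout): HEAD=main@C [feat=D main=C]
ancestors(D) = {A,B,C,D}; A in? yes
ancestors(A) = {A}; B in? no
ancestors(A) = {A}; A in? yes
ancestors(B) = {A,B}; B in? yes
ancestors(B) = {A,B}; D in? no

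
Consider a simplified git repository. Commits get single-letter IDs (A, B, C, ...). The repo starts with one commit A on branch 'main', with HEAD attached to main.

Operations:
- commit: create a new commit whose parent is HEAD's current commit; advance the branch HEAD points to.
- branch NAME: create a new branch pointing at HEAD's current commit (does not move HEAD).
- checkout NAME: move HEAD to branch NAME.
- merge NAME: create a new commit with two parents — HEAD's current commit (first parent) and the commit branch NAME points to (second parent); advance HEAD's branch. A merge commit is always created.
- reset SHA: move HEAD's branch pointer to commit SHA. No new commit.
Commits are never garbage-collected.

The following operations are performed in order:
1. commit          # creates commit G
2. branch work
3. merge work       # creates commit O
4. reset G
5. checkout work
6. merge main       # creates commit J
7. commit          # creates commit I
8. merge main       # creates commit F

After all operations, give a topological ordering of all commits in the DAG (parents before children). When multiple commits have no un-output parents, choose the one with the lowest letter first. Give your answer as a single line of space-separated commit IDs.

Answer: A G J I F O

Derivation:
After op 1 (commit): HEAD=main@G [main=G]
After op 2 (branch): HEAD=main@G [main=G work=G]
After op 3 (merge): HEAD=main@O [main=O work=G]
After op 4 (reset): HEAD=main@G [main=G work=G]
After op 5 (checkout): HEAD=work@G [main=G work=G]
After op 6 (merge): HEAD=work@J [main=G work=J]
After op 7 (commit): HEAD=work@I [main=G work=I]
After op 8 (merge): HEAD=work@F [main=G work=F]
commit A: parents=[]
commit F: parents=['I', 'G']
commit G: parents=['A']
commit I: parents=['J']
commit J: parents=['G', 'G']
commit O: parents=['G', 'G']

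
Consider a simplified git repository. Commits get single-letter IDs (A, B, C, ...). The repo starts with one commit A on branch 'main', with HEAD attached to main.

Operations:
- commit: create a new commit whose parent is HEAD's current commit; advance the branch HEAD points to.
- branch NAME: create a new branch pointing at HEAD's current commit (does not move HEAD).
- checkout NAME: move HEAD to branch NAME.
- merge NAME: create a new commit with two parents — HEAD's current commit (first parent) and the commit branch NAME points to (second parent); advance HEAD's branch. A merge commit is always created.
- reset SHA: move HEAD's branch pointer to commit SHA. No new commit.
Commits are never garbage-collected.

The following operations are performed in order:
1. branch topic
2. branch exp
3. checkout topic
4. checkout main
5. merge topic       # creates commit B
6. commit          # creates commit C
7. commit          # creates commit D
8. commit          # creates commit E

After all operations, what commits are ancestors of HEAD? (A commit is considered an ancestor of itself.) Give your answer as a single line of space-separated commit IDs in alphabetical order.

After op 1 (branch): HEAD=main@A [main=A topic=A]
After op 2 (branch): HEAD=main@A [exp=A main=A topic=A]
After op 3 (checkout): HEAD=topic@A [exp=A main=A topic=A]
After op 4 (checkout): HEAD=main@A [exp=A main=A topic=A]
After op 5 (merge): HEAD=main@B [exp=A main=B topic=A]
After op 6 (commit): HEAD=main@C [exp=A main=C topic=A]
After op 7 (commit): HEAD=main@D [exp=A main=D topic=A]
After op 8 (commit): HEAD=main@E [exp=A main=E topic=A]

Answer: A B C D E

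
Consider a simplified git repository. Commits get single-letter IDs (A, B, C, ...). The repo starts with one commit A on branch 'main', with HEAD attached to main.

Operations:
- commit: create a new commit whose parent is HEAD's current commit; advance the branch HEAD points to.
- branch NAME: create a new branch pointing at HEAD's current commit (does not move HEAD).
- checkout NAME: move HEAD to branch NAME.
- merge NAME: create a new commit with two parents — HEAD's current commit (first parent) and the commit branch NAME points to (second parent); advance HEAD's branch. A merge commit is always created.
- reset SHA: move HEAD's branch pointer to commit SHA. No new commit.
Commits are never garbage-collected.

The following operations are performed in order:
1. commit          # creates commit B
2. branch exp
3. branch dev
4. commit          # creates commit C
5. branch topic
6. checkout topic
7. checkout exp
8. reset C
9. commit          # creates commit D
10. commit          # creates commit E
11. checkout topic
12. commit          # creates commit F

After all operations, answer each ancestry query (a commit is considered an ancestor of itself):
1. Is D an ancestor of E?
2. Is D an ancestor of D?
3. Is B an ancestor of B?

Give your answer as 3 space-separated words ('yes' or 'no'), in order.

Answer: yes yes yes

Derivation:
After op 1 (commit): HEAD=main@B [main=B]
After op 2 (branch): HEAD=main@B [exp=B main=B]
After op 3 (branch): HEAD=main@B [dev=B exp=B main=B]
After op 4 (commit): HEAD=main@C [dev=B exp=B main=C]
After op 5 (branch): HEAD=main@C [dev=B exp=B main=C topic=C]
After op 6 (checkout): HEAD=topic@C [dev=B exp=B main=C topic=C]
After op 7 (checkout): HEAD=exp@B [dev=B exp=B main=C topic=C]
After op 8 (reset): HEAD=exp@C [dev=B exp=C main=C topic=C]
After op 9 (commit): HEAD=exp@D [dev=B exp=D main=C topic=C]
After op 10 (commit): HEAD=exp@E [dev=B exp=E main=C topic=C]
After op 11 (checkout): HEAD=topic@C [dev=B exp=E main=C topic=C]
After op 12 (commit): HEAD=topic@F [dev=B exp=E main=C topic=F]
ancestors(E) = {A,B,C,D,E}; D in? yes
ancestors(D) = {A,B,C,D}; D in? yes
ancestors(B) = {A,B}; B in? yes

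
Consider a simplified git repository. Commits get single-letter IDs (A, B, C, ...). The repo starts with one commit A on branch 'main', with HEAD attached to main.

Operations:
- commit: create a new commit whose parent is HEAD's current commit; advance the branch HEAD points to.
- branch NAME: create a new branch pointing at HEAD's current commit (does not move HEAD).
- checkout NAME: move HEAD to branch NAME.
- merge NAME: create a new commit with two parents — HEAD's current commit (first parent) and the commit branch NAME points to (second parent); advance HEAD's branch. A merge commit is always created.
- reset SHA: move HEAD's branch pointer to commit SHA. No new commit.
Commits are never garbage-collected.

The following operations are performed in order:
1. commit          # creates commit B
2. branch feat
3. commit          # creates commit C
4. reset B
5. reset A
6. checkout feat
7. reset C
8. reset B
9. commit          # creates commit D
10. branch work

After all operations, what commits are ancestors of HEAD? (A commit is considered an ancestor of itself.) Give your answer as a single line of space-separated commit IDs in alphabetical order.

Answer: A B D

Derivation:
After op 1 (commit): HEAD=main@B [main=B]
After op 2 (branch): HEAD=main@B [feat=B main=B]
After op 3 (commit): HEAD=main@C [feat=B main=C]
After op 4 (reset): HEAD=main@B [feat=B main=B]
After op 5 (reset): HEAD=main@A [feat=B main=A]
After op 6 (checkout): HEAD=feat@B [feat=B main=A]
After op 7 (reset): HEAD=feat@C [feat=C main=A]
After op 8 (reset): HEAD=feat@B [feat=B main=A]
After op 9 (commit): HEAD=feat@D [feat=D main=A]
After op 10 (branch): HEAD=feat@D [feat=D main=A work=D]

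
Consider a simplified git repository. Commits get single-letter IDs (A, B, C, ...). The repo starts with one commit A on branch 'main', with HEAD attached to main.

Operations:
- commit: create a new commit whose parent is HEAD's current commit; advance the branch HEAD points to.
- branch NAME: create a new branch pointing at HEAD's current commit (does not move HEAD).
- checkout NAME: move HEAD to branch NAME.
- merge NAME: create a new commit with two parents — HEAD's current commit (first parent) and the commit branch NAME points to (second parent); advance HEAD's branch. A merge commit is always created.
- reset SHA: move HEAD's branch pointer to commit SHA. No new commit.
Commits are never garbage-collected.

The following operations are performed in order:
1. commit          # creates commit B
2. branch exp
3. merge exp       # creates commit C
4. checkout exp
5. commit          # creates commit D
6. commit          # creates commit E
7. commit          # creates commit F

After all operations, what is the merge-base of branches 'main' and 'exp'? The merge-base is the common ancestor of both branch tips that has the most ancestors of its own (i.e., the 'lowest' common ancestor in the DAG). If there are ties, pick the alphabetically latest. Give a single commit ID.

Answer: B

Derivation:
After op 1 (commit): HEAD=main@B [main=B]
After op 2 (branch): HEAD=main@B [exp=B main=B]
After op 3 (merge): HEAD=main@C [exp=B main=C]
After op 4 (checkout): HEAD=exp@B [exp=B main=C]
After op 5 (commit): HEAD=exp@D [exp=D main=C]
After op 6 (commit): HEAD=exp@E [exp=E main=C]
After op 7 (commit): HEAD=exp@F [exp=F main=C]
ancestors(main=C): ['A', 'B', 'C']
ancestors(exp=F): ['A', 'B', 'D', 'E', 'F']
common: ['A', 'B']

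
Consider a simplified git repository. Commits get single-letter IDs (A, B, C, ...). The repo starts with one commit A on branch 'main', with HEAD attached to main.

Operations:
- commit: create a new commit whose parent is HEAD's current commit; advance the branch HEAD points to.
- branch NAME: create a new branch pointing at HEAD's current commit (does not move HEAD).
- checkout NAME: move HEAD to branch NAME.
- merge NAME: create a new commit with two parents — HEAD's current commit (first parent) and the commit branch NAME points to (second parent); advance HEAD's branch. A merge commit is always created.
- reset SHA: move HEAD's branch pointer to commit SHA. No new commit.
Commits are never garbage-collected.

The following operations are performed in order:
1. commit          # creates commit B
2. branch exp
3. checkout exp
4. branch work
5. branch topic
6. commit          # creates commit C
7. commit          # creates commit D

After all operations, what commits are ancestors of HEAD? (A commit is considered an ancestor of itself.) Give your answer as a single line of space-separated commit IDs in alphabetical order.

Answer: A B C D

Derivation:
After op 1 (commit): HEAD=main@B [main=B]
After op 2 (branch): HEAD=main@B [exp=B main=B]
After op 3 (checkout): HEAD=exp@B [exp=B main=B]
After op 4 (branch): HEAD=exp@B [exp=B main=B work=B]
After op 5 (branch): HEAD=exp@B [exp=B main=B topic=B work=B]
After op 6 (commit): HEAD=exp@C [exp=C main=B topic=B work=B]
After op 7 (commit): HEAD=exp@D [exp=D main=B topic=B work=B]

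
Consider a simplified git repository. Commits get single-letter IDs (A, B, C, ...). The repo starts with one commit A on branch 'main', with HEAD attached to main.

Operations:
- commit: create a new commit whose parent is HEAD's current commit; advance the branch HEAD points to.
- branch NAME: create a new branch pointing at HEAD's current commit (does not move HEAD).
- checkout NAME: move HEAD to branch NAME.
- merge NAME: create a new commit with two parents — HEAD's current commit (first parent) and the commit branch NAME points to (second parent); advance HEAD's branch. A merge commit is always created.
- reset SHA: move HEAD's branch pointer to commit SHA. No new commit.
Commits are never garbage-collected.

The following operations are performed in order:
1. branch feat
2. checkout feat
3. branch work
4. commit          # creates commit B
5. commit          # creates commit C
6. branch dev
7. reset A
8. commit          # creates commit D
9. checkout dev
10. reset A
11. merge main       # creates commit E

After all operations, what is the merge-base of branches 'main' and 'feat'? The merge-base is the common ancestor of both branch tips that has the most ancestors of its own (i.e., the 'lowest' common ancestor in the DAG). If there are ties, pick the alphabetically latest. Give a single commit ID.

After op 1 (branch): HEAD=main@A [feat=A main=A]
After op 2 (checkout): HEAD=feat@A [feat=A main=A]
After op 3 (branch): HEAD=feat@A [feat=A main=A work=A]
After op 4 (commit): HEAD=feat@B [feat=B main=A work=A]
After op 5 (commit): HEAD=feat@C [feat=C main=A work=A]
After op 6 (branch): HEAD=feat@C [dev=C feat=C main=A work=A]
After op 7 (reset): HEAD=feat@A [dev=C feat=A main=A work=A]
After op 8 (commit): HEAD=feat@D [dev=C feat=D main=A work=A]
After op 9 (checkout): HEAD=dev@C [dev=C feat=D main=A work=A]
After op 10 (reset): HEAD=dev@A [dev=A feat=D main=A work=A]
After op 11 (merge): HEAD=dev@E [dev=E feat=D main=A work=A]
ancestors(main=A): ['A']
ancestors(feat=D): ['A', 'D']
common: ['A']

Answer: A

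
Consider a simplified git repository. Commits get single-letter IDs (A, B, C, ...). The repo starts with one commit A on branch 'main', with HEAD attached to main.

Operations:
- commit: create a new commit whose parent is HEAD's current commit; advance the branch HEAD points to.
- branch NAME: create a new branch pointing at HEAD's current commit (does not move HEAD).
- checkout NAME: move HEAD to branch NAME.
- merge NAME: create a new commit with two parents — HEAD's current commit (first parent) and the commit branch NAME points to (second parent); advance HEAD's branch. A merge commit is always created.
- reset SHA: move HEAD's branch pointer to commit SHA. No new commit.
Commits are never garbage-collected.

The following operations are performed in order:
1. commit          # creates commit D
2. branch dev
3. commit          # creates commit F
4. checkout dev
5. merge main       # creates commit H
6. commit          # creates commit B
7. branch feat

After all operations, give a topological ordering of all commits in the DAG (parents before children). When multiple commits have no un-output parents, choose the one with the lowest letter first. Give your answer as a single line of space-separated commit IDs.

Answer: A D F H B

Derivation:
After op 1 (commit): HEAD=main@D [main=D]
After op 2 (branch): HEAD=main@D [dev=D main=D]
After op 3 (commit): HEAD=main@F [dev=D main=F]
After op 4 (checkout): HEAD=dev@D [dev=D main=F]
After op 5 (merge): HEAD=dev@H [dev=H main=F]
After op 6 (commit): HEAD=dev@B [dev=B main=F]
After op 7 (branch): HEAD=dev@B [dev=B feat=B main=F]
commit A: parents=[]
commit B: parents=['H']
commit D: parents=['A']
commit F: parents=['D']
commit H: parents=['D', 'F']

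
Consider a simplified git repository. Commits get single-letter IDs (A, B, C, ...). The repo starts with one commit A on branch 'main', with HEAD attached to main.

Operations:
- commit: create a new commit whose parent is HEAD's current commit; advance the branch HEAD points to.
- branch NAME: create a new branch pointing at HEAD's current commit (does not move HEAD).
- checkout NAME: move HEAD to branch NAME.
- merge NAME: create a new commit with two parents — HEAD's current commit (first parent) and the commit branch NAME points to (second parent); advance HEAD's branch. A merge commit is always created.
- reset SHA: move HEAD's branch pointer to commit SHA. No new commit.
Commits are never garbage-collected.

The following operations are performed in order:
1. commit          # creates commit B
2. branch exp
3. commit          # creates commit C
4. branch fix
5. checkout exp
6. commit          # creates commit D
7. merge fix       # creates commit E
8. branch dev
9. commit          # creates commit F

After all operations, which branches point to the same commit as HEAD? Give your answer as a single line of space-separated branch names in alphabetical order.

After op 1 (commit): HEAD=main@B [main=B]
After op 2 (branch): HEAD=main@B [exp=B main=B]
After op 3 (commit): HEAD=main@C [exp=B main=C]
After op 4 (branch): HEAD=main@C [exp=B fix=C main=C]
After op 5 (checkout): HEAD=exp@B [exp=B fix=C main=C]
After op 6 (commit): HEAD=exp@D [exp=D fix=C main=C]
After op 7 (merge): HEAD=exp@E [exp=E fix=C main=C]
After op 8 (branch): HEAD=exp@E [dev=E exp=E fix=C main=C]
After op 9 (commit): HEAD=exp@F [dev=E exp=F fix=C main=C]

Answer: exp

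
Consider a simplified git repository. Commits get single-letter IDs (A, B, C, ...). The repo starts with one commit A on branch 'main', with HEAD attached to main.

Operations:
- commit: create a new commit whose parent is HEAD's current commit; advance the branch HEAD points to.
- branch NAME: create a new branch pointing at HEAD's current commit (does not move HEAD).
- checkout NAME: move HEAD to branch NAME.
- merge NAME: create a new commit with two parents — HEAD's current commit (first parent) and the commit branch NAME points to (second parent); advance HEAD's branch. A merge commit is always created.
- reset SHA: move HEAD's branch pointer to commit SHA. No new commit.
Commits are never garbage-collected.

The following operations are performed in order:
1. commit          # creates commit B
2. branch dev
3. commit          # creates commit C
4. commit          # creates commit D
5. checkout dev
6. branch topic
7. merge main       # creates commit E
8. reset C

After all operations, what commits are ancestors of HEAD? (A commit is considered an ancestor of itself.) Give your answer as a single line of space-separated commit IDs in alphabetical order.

After op 1 (commit): HEAD=main@B [main=B]
After op 2 (branch): HEAD=main@B [dev=B main=B]
After op 3 (commit): HEAD=main@C [dev=B main=C]
After op 4 (commit): HEAD=main@D [dev=B main=D]
After op 5 (checkout): HEAD=dev@B [dev=B main=D]
After op 6 (branch): HEAD=dev@B [dev=B main=D topic=B]
After op 7 (merge): HEAD=dev@E [dev=E main=D topic=B]
After op 8 (reset): HEAD=dev@C [dev=C main=D topic=B]

Answer: A B C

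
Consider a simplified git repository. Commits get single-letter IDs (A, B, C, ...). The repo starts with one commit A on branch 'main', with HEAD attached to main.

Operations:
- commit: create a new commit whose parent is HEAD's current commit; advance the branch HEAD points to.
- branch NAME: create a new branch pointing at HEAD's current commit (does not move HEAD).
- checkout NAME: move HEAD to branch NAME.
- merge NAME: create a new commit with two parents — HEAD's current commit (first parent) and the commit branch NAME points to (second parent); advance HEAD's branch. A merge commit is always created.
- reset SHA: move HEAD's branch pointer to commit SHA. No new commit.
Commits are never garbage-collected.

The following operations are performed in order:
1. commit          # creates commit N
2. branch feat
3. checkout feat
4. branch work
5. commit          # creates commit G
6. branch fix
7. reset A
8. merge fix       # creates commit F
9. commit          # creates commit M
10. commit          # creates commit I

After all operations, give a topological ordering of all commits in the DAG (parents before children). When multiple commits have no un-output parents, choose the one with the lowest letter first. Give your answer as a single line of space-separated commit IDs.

After op 1 (commit): HEAD=main@N [main=N]
After op 2 (branch): HEAD=main@N [feat=N main=N]
After op 3 (checkout): HEAD=feat@N [feat=N main=N]
After op 4 (branch): HEAD=feat@N [feat=N main=N work=N]
After op 5 (commit): HEAD=feat@G [feat=G main=N work=N]
After op 6 (branch): HEAD=feat@G [feat=G fix=G main=N work=N]
After op 7 (reset): HEAD=feat@A [feat=A fix=G main=N work=N]
After op 8 (merge): HEAD=feat@F [feat=F fix=G main=N work=N]
After op 9 (commit): HEAD=feat@M [feat=M fix=G main=N work=N]
After op 10 (commit): HEAD=feat@I [feat=I fix=G main=N work=N]
commit A: parents=[]
commit F: parents=['A', 'G']
commit G: parents=['N']
commit I: parents=['M']
commit M: parents=['F']
commit N: parents=['A']

Answer: A N G F M I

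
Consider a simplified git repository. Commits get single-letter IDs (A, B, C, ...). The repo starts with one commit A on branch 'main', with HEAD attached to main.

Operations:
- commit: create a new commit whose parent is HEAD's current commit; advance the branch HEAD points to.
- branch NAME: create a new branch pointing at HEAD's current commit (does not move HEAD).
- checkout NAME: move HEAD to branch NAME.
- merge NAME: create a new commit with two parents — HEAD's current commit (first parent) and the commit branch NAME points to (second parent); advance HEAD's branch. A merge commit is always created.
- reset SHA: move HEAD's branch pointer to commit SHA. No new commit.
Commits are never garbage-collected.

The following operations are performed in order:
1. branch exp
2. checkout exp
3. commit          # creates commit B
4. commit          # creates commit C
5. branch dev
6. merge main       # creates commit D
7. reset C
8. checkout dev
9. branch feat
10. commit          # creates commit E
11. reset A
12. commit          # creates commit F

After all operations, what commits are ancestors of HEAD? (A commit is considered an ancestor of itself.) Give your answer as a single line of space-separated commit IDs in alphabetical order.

Answer: A F

Derivation:
After op 1 (branch): HEAD=main@A [exp=A main=A]
After op 2 (checkout): HEAD=exp@A [exp=A main=A]
After op 3 (commit): HEAD=exp@B [exp=B main=A]
After op 4 (commit): HEAD=exp@C [exp=C main=A]
After op 5 (branch): HEAD=exp@C [dev=C exp=C main=A]
After op 6 (merge): HEAD=exp@D [dev=C exp=D main=A]
After op 7 (reset): HEAD=exp@C [dev=C exp=C main=A]
After op 8 (checkout): HEAD=dev@C [dev=C exp=C main=A]
After op 9 (branch): HEAD=dev@C [dev=C exp=C feat=C main=A]
After op 10 (commit): HEAD=dev@E [dev=E exp=C feat=C main=A]
After op 11 (reset): HEAD=dev@A [dev=A exp=C feat=C main=A]
After op 12 (commit): HEAD=dev@F [dev=F exp=C feat=C main=A]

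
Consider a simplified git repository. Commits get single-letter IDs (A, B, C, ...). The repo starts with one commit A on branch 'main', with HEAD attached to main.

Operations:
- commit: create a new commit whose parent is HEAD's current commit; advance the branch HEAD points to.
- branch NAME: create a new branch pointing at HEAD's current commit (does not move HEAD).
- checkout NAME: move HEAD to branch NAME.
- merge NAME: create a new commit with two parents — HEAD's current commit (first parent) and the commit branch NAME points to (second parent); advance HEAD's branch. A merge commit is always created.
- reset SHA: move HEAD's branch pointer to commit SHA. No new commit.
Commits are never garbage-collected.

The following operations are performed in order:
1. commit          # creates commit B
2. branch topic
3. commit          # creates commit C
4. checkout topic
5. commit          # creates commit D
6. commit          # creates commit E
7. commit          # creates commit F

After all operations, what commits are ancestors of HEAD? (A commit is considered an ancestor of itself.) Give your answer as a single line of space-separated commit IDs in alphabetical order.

Answer: A B D E F

Derivation:
After op 1 (commit): HEAD=main@B [main=B]
After op 2 (branch): HEAD=main@B [main=B topic=B]
After op 3 (commit): HEAD=main@C [main=C topic=B]
After op 4 (checkout): HEAD=topic@B [main=C topic=B]
After op 5 (commit): HEAD=topic@D [main=C topic=D]
After op 6 (commit): HEAD=topic@E [main=C topic=E]
After op 7 (commit): HEAD=topic@F [main=C topic=F]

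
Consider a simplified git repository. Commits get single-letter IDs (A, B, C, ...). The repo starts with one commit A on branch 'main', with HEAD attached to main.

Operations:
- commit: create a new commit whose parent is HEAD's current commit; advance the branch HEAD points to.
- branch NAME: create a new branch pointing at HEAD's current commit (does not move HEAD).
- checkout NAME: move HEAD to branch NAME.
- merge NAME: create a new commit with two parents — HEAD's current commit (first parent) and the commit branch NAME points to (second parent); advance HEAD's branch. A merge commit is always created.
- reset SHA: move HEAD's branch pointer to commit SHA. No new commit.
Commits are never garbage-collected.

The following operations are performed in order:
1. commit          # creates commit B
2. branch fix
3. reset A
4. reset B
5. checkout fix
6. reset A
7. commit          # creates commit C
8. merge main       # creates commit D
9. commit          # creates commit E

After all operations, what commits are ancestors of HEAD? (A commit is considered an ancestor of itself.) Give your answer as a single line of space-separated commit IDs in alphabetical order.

After op 1 (commit): HEAD=main@B [main=B]
After op 2 (branch): HEAD=main@B [fix=B main=B]
After op 3 (reset): HEAD=main@A [fix=B main=A]
After op 4 (reset): HEAD=main@B [fix=B main=B]
After op 5 (checkout): HEAD=fix@B [fix=B main=B]
After op 6 (reset): HEAD=fix@A [fix=A main=B]
After op 7 (commit): HEAD=fix@C [fix=C main=B]
After op 8 (merge): HEAD=fix@D [fix=D main=B]
After op 9 (commit): HEAD=fix@E [fix=E main=B]

Answer: A B C D E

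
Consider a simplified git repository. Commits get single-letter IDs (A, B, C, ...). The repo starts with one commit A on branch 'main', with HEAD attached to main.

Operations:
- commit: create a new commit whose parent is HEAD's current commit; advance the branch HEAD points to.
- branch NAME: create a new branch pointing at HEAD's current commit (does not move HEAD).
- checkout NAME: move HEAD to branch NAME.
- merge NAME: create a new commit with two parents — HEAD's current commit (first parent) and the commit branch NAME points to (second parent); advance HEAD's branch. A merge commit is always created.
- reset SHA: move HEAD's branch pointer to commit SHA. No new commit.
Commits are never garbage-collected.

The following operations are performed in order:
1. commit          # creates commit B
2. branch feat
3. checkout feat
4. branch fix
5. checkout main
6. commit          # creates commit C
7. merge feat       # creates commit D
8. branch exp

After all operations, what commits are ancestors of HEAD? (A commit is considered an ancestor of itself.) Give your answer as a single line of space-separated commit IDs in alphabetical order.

After op 1 (commit): HEAD=main@B [main=B]
After op 2 (branch): HEAD=main@B [feat=B main=B]
After op 3 (checkout): HEAD=feat@B [feat=B main=B]
After op 4 (branch): HEAD=feat@B [feat=B fix=B main=B]
After op 5 (checkout): HEAD=main@B [feat=B fix=B main=B]
After op 6 (commit): HEAD=main@C [feat=B fix=B main=C]
After op 7 (merge): HEAD=main@D [feat=B fix=B main=D]
After op 8 (branch): HEAD=main@D [exp=D feat=B fix=B main=D]

Answer: A B C D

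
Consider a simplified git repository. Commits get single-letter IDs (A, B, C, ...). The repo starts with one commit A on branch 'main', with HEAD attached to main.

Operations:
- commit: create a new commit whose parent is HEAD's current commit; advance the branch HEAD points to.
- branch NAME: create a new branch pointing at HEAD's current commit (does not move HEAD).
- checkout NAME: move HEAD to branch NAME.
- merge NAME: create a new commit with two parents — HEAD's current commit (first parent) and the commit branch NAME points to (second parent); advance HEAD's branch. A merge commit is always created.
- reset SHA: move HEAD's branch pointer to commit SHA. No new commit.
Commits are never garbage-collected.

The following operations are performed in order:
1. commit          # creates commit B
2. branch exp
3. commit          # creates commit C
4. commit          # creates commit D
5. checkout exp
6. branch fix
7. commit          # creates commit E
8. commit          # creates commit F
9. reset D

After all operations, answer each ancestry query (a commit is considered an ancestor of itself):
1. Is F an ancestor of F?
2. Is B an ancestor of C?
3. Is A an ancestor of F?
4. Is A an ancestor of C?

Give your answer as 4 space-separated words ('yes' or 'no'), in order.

After op 1 (commit): HEAD=main@B [main=B]
After op 2 (branch): HEAD=main@B [exp=B main=B]
After op 3 (commit): HEAD=main@C [exp=B main=C]
After op 4 (commit): HEAD=main@D [exp=B main=D]
After op 5 (checkout): HEAD=exp@B [exp=B main=D]
After op 6 (branch): HEAD=exp@B [exp=B fix=B main=D]
After op 7 (commit): HEAD=exp@E [exp=E fix=B main=D]
After op 8 (commit): HEAD=exp@F [exp=F fix=B main=D]
After op 9 (reset): HEAD=exp@D [exp=D fix=B main=D]
ancestors(F) = {A,B,E,F}; F in? yes
ancestors(C) = {A,B,C}; B in? yes
ancestors(F) = {A,B,E,F}; A in? yes
ancestors(C) = {A,B,C}; A in? yes

Answer: yes yes yes yes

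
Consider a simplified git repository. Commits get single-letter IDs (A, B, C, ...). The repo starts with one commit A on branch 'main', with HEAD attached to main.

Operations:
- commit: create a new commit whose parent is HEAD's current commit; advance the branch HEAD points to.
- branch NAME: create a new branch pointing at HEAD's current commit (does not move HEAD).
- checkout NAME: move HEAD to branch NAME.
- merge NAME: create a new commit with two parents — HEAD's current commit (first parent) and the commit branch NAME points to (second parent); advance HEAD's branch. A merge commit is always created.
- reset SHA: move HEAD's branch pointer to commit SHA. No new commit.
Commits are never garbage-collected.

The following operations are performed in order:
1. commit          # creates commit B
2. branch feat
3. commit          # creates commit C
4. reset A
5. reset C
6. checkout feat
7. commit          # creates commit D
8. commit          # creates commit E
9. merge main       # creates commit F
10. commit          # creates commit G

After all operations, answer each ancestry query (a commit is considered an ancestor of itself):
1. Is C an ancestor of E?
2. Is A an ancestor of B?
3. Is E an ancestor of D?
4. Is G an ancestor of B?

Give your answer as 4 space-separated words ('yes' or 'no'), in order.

After op 1 (commit): HEAD=main@B [main=B]
After op 2 (branch): HEAD=main@B [feat=B main=B]
After op 3 (commit): HEAD=main@C [feat=B main=C]
After op 4 (reset): HEAD=main@A [feat=B main=A]
After op 5 (reset): HEAD=main@C [feat=B main=C]
After op 6 (checkout): HEAD=feat@B [feat=B main=C]
After op 7 (commit): HEAD=feat@D [feat=D main=C]
After op 8 (commit): HEAD=feat@E [feat=E main=C]
After op 9 (merge): HEAD=feat@F [feat=F main=C]
After op 10 (commit): HEAD=feat@G [feat=G main=C]
ancestors(E) = {A,B,D,E}; C in? no
ancestors(B) = {A,B}; A in? yes
ancestors(D) = {A,B,D}; E in? no
ancestors(B) = {A,B}; G in? no

Answer: no yes no no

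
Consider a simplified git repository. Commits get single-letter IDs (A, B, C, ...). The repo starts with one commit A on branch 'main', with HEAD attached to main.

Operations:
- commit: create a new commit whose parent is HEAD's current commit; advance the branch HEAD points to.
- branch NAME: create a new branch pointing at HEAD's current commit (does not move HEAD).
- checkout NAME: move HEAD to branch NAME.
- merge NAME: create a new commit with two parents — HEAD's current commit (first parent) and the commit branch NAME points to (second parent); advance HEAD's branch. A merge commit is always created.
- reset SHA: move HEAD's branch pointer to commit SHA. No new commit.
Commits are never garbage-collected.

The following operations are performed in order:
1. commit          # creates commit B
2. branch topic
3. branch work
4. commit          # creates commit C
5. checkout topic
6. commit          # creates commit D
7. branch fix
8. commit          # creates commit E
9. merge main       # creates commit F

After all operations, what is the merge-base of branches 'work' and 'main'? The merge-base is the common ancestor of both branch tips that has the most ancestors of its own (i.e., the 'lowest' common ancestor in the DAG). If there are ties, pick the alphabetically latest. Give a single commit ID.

After op 1 (commit): HEAD=main@B [main=B]
After op 2 (branch): HEAD=main@B [main=B topic=B]
After op 3 (branch): HEAD=main@B [main=B topic=B work=B]
After op 4 (commit): HEAD=main@C [main=C topic=B work=B]
After op 5 (checkout): HEAD=topic@B [main=C topic=B work=B]
After op 6 (commit): HEAD=topic@D [main=C topic=D work=B]
After op 7 (branch): HEAD=topic@D [fix=D main=C topic=D work=B]
After op 8 (commit): HEAD=topic@E [fix=D main=C topic=E work=B]
After op 9 (merge): HEAD=topic@F [fix=D main=C topic=F work=B]
ancestors(work=B): ['A', 'B']
ancestors(main=C): ['A', 'B', 'C']
common: ['A', 'B']

Answer: B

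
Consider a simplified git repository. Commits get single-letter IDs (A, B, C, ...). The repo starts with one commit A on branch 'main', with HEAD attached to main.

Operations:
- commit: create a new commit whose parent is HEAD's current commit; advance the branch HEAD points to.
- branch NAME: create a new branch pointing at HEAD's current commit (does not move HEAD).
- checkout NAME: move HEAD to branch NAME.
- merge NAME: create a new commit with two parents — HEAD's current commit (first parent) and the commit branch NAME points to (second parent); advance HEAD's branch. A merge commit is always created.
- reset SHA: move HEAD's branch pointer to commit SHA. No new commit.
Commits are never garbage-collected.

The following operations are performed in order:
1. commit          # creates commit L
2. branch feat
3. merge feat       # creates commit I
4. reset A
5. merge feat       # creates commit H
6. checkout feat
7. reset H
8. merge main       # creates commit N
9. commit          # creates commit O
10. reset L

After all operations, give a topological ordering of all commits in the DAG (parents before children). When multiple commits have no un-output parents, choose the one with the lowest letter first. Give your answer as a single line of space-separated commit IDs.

After op 1 (commit): HEAD=main@L [main=L]
After op 2 (branch): HEAD=main@L [feat=L main=L]
After op 3 (merge): HEAD=main@I [feat=L main=I]
After op 4 (reset): HEAD=main@A [feat=L main=A]
After op 5 (merge): HEAD=main@H [feat=L main=H]
After op 6 (checkout): HEAD=feat@L [feat=L main=H]
After op 7 (reset): HEAD=feat@H [feat=H main=H]
After op 8 (merge): HEAD=feat@N [feat=N main=H]
After op 9 (commit): HEAD=feat@O [feat=O main=H]
After op 10 (reset): HEAD=feat@L [feat=L main=H]
commit A: parents=[]
commit H: parents=['A', 'L']
commit I: parents=['L', 'L']
commit L: parents=['A']
commit N: parents=['H', 'H']
commit O: parents=['N']

Answer: A L H I N O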